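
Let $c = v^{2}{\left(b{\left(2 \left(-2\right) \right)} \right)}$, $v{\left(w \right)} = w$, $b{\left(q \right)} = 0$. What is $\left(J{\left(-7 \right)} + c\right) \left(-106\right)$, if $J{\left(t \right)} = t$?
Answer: $742$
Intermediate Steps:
$c = 0$ ($c = 0^{2} = 0$)
$\left(J{\left(-7 \right)} + c\right) \left(-106\right) = \left(-7 + 0\right) \left(-106\right) = \left(-7\right) \left(-106\right) = 742$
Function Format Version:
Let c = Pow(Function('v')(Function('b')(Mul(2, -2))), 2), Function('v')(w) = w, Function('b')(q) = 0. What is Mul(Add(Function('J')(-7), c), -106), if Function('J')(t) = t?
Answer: 742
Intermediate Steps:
c = 0 (c = Pow(0, 2) = 0)
Mul(Add(Function('J')(-7), c), -106) = Mul(Add(-7, 0), -106) = Mul(-7, -106) = 742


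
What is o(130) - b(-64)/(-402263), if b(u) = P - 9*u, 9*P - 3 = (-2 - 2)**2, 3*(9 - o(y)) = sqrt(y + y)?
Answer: 32588506/3620367 - 2*sqrt(65)/3 ≈ 3.6266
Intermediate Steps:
o(y) = 9 - sqrt(2)*sqrt(y)/3 (o(y) = 9 - sqrt(y + y)/3 = 9 - sqrt(2)*sqrt(y)/3)
P = 19/9 (P = 1/3 + (-2 - 2)**2/9 = 1/3 + (1/9)*(-4)**2 = 1/3 + (1/9)*16 = 1/3 + 16/9 = 19/9 ≈ 2.1111)
b(u) = 19/9 - 9*u
o(130) - b(-64)/(-402263) = (9 - sqrt(2)*sqrt(130)/3) - (19/9 - 9*(-64))/(-402263) = (9 - 2*sqrt(65)/3) - (19/9 + 576)*(-1)/402263 = (9 - 2*sqrt(65)/3) - 5203*(-1)/(9*402263) = (9 - 2*sqrt(65)/3) - 1*(-5203/3620367) = (9 - 2*sqrt(65)/3) + 5203/3620367 = 32588506/3620367 - 2*sqrt(65)/3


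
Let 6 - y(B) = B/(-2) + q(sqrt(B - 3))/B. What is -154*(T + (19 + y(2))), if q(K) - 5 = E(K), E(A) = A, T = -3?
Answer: -3157 + 77*I ≈ -3157.0 + 77.0*I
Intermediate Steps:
q(K) = 5 + K
y(B) = 6 + B/2 - (5 + sqrt(-3 + B))/B (y(B) = 6 - (B/(-2) + (5 + sqrt(B - 3))/B) = 6 - (B*(-1/2) + (5 + sqrt(-3 + B))/B) = 6 - (-B/2 + (5 + sqrt(-3 + B))/B) = 6 + (B/2 - (5 + sqrt(-3 + B))/B) = 6 + B/2 - (5 + sqrt(-3 + B))/B)
-154*(T + (19 + y(2))) = -154*(-3 + (19 + (-5 - sqrt(-3 + 2) + (1/2)*2*(12 + 2))/2)) = -154*(-3 + (19 + (-5 - sqrt(-1) + (1/2)*2*14)/2)) = -154*(-3 + (19 + (-5 - I + 14)/2)) = -154*(-3 + (19 + (9 - I)/2)) = -154*(-3 + (19 + (9/2 - I/2))) = -154*(-3 + (47/2 - I/2)) = -154*(41/2 - I/2) = -3157 + 77*I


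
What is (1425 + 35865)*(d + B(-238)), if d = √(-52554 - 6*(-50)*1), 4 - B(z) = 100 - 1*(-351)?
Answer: -16668630 + 111870*I*√5806 ≈ -1.6669e+7 + 8.5242e+6*I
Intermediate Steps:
B(z) = -447 (B(z) = 4 - (100 - 1*(-351)) = 4 - (100 + 351) = 4 - 1*451 = 4 - 451 = -447)
d = 3*I*√5806 (d = √(-52554 + 300*1) = √(-52554 + 300) = √(-52254) = 3*I*√5806 ≈ 228.59*I)
(1425 + 35865)*(d + B(-238)) = (1425 + 35865)*(3*I*√5806 - 447) = 37290*(-447 + 3*I*√5806) = -16668630 + 111870*I*√5806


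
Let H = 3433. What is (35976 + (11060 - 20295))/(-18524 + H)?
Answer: -26741/15091 ≈ -1.7720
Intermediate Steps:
(35976 + (11060 - 20295))/(-18524 + H) = (35976 + (11060 - 20295))/(-18524 + 3433) = (35976 - 9235)/(-15091) = 26741*(-1/15091) = -26741/15091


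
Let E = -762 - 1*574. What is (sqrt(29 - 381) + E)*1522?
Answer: -2033392 + 6088*I*sqrt(22) ≈ -2.0334e+6 + 28555.0*I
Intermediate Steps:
E = -1336 (E = -762 - 574 = -1336)
(sqrt(29 - 381) + E)*1522 = (sqrt(29 - 381) - 1336)*1522 = (sqrt(-352) - 1336)*1522 = (4*I*sqrt(22) - 1336)*1522 = (-1336 + 4*I*sqrt(22))*1522 = -2033392 + 6088*I*sqrt(22)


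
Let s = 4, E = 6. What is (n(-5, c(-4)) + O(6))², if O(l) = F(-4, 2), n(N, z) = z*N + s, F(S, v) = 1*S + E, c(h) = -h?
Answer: 196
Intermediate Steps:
F(S, v) = 6 + S (F(S, v) = 1*S + 6 = S + 6 = 6 + S)
n(N, z) = 4 + N*z (n(N, z) = z*N + 4 = N*z + 4 = 4 + N*z)
O(l) = 2 (O(l) = 6 - 4 = 2)
(n(-5, c(-4)) + O(6))² = ((4 - (-5)*(-4)) + 2)² = ((4 - 5*4) + 2)² = ((4 - 20) + 2)² = (-16 + 2)² = (-14)² = 196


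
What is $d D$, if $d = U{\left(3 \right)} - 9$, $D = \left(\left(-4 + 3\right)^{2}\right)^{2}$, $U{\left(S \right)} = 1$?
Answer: $-8$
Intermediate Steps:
$D = 1$ ($D = \left(\left(-1\right)^{2}\right)^{2} = 1^{2} = 1$)
$d = -8$ ($d = 1 - 9 = -8$)
$d D = \left(-8\right) 1 = -8$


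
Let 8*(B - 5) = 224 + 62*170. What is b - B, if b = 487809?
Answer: 972917/2 ≈ 4.8646e+5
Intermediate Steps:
B = 2701/2 (B = 5 + (224 + 62*170)/8 = 5 + (224 + 10540)/8 = 5 + (⅛)*10764 = 5 + 2691/2 = 2701/2 ≈ 1350.5)
b - B = 487809 - 1*2701/2 = 487809 - 2701/2 = 972917/2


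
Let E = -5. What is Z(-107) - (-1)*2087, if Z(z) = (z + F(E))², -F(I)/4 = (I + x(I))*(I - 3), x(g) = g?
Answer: 184416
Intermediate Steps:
F(I) = -8*I*(-3 + I) (F(I) = -4*(I + I)*(I - 3) = -4*2*I*(-3 + I) = -8*I*(-3 + I))
Z(z) = (-320 + z)² (Z(z) = (z + 8*(-5)*(3 - 1*(-5)))² = (z + 8*(-5)*(3 + 5))² = (z + 8*(-5)*8)² = (z - 320)² = (-320 + z)²)
Z(-107) - (-1)*2087 = (-320 - 107)² - (-1)*2087 = (-427)² - 1*(-2087) = 182329 + 2087 = 184416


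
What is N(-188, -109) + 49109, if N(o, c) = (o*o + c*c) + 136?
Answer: 96470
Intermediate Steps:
N(o, c) = 136 + c**2 + o**2 (N(o, c) = (o**2 + c**2) + 136 = (c**2 + o**2) + 136 = 136 + c**2 + o**2)
N(-188, -109) + 49109 = (136 + (-109)**2 + (-188)**2) + 49109 = (136 + 11881 + 35344) + 49109 = 47361 + 49109 = 96470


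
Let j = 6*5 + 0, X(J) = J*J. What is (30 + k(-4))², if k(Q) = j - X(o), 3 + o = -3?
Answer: 576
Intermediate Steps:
o = -6 (o = -3 - 3 = -6)
X(J) = J²
j = 30 (j = 30 + 0 = 30)
k(Q) = -6 (k(Q) = 30 - 1*(-6)² = 30 - 1*36 = 30 - 36 = -6)
(30 + k(-4))² = (30 - 6)² = 24² = 576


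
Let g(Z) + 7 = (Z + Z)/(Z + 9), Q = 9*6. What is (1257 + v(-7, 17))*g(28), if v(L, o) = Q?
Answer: -266133/37 ≈ -7192.8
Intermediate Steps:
Q = 54
g(Z) = -7 + 2*Z/(9 + Z) (g(Z) = -7 + (Z + Z)/(Z + 9) = -7 + (2*Z)/(9 + Z) = -7 + 2*Z/(9 + Z))
v(L, o) = 54
(1257 + v(-7, 17))*g(28) = (1257 + 54)*((-63 - 5*28)/(9 + 28)) = 1311*((-63 - 140)/37) = 1311*((1/37)*(-203)) = 1311*(-203/37) = -266133/37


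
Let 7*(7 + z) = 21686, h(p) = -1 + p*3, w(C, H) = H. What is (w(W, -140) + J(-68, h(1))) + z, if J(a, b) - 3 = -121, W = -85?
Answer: 2833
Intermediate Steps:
h(p) = -1 + 3*p
J(a, b) = -118 (J(a, b) = 3 - 121 = -118)
z = 3091 (z = -7 + (1/7)*21686 = -7 + 3098 = 3091)
(w(W, -140) + J(-68, h(1))) + z = (-140 - 118) + 3091 = -258 + 3091 = 2833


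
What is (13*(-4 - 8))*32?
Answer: -4992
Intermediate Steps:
(13*(-4 - 8))*32 = (13*(-12))*32 = -156*32 = -4992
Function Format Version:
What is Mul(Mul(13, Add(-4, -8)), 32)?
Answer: -4992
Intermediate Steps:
Mul(Mul(13, Add(-4, -8)), 32) = Mul(Mul(13, -12), 32) = Mul(-156, 32) = -4992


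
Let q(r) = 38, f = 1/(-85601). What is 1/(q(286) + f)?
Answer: 85601/3252837 ≈ 0.026316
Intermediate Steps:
f = -1/85601 ≈ -1.1682e-5
1/(q(286) + f) = 1/(38 - 1/85601) = 1/(3252837/85601) = 85601/3252837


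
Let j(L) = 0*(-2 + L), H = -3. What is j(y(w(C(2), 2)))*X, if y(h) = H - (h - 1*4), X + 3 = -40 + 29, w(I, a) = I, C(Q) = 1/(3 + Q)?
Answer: 0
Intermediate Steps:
X = -14 (X = -3 + (-40 + 29) = -3 - 11 = -14)
y(h) = 1 - h (y(h) = -3 - (h - 1*4) = -3 - (h - 4) = -3 - (-4 + h) = -3 + (4 - h) = 1 - h)
j(L) = 0
j(y(w(C(2), 2)))*X = 0*(-14) = 0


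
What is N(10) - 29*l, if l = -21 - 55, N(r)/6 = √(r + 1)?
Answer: 2204 + 6*√11 ≈ 2223.9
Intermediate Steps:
N(r) = 6*√(1 + r) (N(r) = 6*√(r + 1) = 6*√(1 + r))
l = -76
N(10) - 29*l = 6*√(1 + 10) - 29*(-76) = 6*√11 + 2204 = 2204 + 6*√11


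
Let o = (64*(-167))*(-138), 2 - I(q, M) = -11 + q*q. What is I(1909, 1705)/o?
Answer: -303689/122912 ≈ -2.4708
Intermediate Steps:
I(q, M) = 13 - q² (I(q, M) = 2 - (-11 + q*q) = 2 - (-11 + q²) = 2 + (11 - q²) = 13 - q²)
o = 1474944 (o = -10688*(-138) = 1474944)
I(1909, 1705)/o = (13 - 1*1909²)/1474944 = (13 - 1*3644281)*(1/1474944) = (13 - 3644281)*(1/1474944) = -3644268*1/1474944 = -303689/122912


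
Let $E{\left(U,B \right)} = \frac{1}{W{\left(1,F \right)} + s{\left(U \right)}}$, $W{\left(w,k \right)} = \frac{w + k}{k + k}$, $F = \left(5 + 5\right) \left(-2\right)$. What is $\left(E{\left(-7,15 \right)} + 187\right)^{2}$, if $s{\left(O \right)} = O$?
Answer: $\frac{2378220289}{68121} \approx 34912.0$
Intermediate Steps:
$F = -20$ ($F = 10 \left(-2\right) = -20$)
$W{\left(w,k \right)} = \frac{k + w}{2 k}$
$E{\left(U,B \right)} = \frac{1}{\frac{19}{40} + U}$ ($E{\left(U,B \right)} = \frac{1}{\frac{-20 + 1}{2 \left(-20\right)} + U} = \frac{1}{\frac{1}{2} \left(- \frac{1}{20}\right) \left(-19\right) + U} = \frac{1}{\frac{19}{40} + U}$)
$\left(E{\left(-7,15 \right)} + 187\right)^{2} = \left(\frac{40}{19 + 40 \left(-7\right)} + 187\right)^{2} = \left(\frac{40}{19 - 280} + 187\right)^{2} = \left(\frac{40}{-261} + 187\right)^{2} = \left(40 \left(- \frac{1}{261}\right) + 187\right)^{2} = \left(- \frac{40}{261} + 187\right)^{2} = \left(\frac{48767}{261}\right)^{2} = \frac{2378220289}{68121}$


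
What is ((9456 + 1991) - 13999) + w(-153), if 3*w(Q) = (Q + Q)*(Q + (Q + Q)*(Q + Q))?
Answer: -9537818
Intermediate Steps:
w(Q) = 2*Q*(Q + 4*Q²)/3 (w(Q) = ((Q + Q)*(Q + (Q + Q)*(Q + Q)))/3 = ((2*Q)*(Q + (2*Q)*(2*Q)))/3 = ((2*Q)*(Q + 4*Q²))/3 = (2*Q*(Q + 4*Q²))/3 = 2*Q*(Q + 4*Q²)/3)
((9456 + 1991) - 13999) + w(-153) = ((9456 + 1991) - 13999) + (⅔)*(-153)²*(1 + 4*(-153)) = (11447 - 13999) + (⅔)*23409*(1 - 612) = -2552 + (⅔)*23409*(-611) = -2552 - 9535266 = -9537818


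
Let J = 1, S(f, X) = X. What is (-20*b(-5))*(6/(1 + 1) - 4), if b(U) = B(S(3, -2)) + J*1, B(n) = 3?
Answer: 80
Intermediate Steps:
b(U) = 4 (b(U) = 3 + 1*1 = 3 + 1 = 4)
(-20*b(-5))*(6/(1 + 1) - 4) = (-20*4)*(6/(1 + 1) - 4) = -80*(6/2 - 4) = -80*(6*(½) - 4) = -80*(3 - 4) = -80*(-1) = 80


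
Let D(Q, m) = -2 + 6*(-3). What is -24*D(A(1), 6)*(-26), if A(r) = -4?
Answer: -12480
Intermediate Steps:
D(Q, m) = -20 (D(Q, m) = -2 - 18 = -20)
-24*D(A(1), 6)*(-26) = -24*(-20)*(-26) = 480*(-26) = -12480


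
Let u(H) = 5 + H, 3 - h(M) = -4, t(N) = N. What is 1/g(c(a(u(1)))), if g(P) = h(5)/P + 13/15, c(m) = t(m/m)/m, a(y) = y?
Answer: 15/643 ≈ 0.023328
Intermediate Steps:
h(M) = 7 (h(M) = 3 - 1*(-4) = 3 + 4 = 7)
c(m) = 1/m (c(m) = (m/m)/m = 1/m)
g(P) = 13/15 + 7/P (g(P) = 7/P + 13/15 = 13/15 + 7/P)
1/g(c(a(u(1)))) = 1/(13/15 + 7/(1/(5 + 1))) = 1/(13/15 + 7/(1/6)) = 1/(13/15 + 7*6) = 1/(13/15 + 42) = 1/(643/15) = 15/643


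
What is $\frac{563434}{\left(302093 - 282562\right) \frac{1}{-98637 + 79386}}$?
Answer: $- \frac{10846667934}{19531} \approx -5.5536 \cdot 10^{5}$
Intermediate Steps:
$\frac{563434}{\left(302093 - 282562\right) \frac{1}{-98637 + 79386}} = \frac{563434}{19531 \frac{1}{-19251}} = \frac{563434}{19531 \left(- \frac{1}{19251}\right)} = \frac{563434}{- \frac{19531}{19251}} = 563434 \left(- \frac{19251}{19531}\right) = - \frac{10846667934}{19531}$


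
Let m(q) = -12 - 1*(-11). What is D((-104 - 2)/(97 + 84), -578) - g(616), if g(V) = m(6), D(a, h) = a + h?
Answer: -104543/181 ≈ -577.59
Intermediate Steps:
m(q) = -1 (m(q) = -12 + 11 = -1)
g(V) = -1
D((-104 - 2)/(97 + 84), -578) - g(616) = ((-104 - 2)/(97 + 84) - 578) - 1*(-1) = (-106/181 - 578) + 1 = -104724/181 + 1 = -104543/181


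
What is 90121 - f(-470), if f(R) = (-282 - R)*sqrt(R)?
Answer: 90121 - 188*I*sqrt(470) ≈ 90121.0 - 4075.7*I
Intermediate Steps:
f(R) = sqrt(R)*(-282 - R)
90121 - f(-470) = 90121 - sqrt(-470)*(-282 - 1*(-470)) = 90121 - I*sqrt(470)*(-282 + 470) = 90121 - I*sqrt(470)*188 = 90121 - 188*I*sqrt(470)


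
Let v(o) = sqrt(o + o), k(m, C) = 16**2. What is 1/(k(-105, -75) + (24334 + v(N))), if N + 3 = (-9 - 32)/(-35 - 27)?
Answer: 152458/3748942249 - I*sqrt(4495)/18744711245 ≈ 4.0667e-5 - 3.5767e-9*I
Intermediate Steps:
k(m, C) = 256
N = -145/62 (N = -3 + (-9 - 32)/(-35 - 27) = -3 - 41/(-62) = -3 - 41*(-1/62) = -3 + 41/62 = -145/62 ≈ -2.3387)
v(o) = sqrt(2)*sqrt(o) (v(o) = sqrt(2*o) = sqrt(2)*sqrt(o))
1/(k(-105, -75) + (24334 + v(N))) = 1/(256 + (24334 + sqrt(2)*sqrt(-145/62))) = 1/(256 + (24334 + sqrt(2)*(I*sqrt(8990)/62))) = 1/(256 + (24334 + I*sqrt(4495)/31)) = 1/(24590 + I*sqrt(4495)/31)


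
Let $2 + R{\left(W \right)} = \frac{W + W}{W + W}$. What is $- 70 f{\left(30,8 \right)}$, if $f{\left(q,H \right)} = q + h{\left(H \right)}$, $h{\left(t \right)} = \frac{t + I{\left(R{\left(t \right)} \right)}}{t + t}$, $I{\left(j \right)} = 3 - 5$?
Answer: $- \frac{8505}{4} \approx -2126.3$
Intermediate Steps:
$R{\left(W \right)} = -1$ ($R{\left(W \right)} = -2 + \frac{W + W}{W + W} = -2 + \frac{2 W}{2 W} = -2 + 2 W \frac{1}{2 W} = -2 + 1 = -1$)
$I{\left(j \right)} = -2$
$h{\left(t \right)} = \frac{-2 + t}{2 t}$ ($h{\left(t \right)} = \frac{t - 2}{t + t} = \frac{-2 + t}{2 t}$)
$f{\left(q,H \right)} = q + \frac{-2 + H}{2 H}$
$- 70 f{\left(30,8 \right)} = - 70 \left(\frac{1}{2} + 30 - \frac{1}{8}\right) = \left(-70\right) \frac{243}{8} = - \frac{8505}{4}$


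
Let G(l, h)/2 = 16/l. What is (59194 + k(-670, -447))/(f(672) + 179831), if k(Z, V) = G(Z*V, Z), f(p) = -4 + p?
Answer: 805818686/2457165705 ≈ 0.32795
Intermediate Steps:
G(l, h) = 32/l (G(l, h) = 2*(16/l) = 32/l)
k(Z, V) = 32/(V*Z) (k(Z, V) = 32/((Z*V)) = 32/((V*Z)) = 32*(1/(V*Z)) = 32/(V*Z))
(59194 + k(-670, -447))/(f(672) + 179831) = (59194 + 32/(-447*(-670)))/((-4 + 672) + 179831) = (59194 + 32*(-1/447)*(-1/670))/(668 + 179831) = (59194 + 16/149745)/180499 = (8864005546/149745)*(1/180499) = 805818686/2457165705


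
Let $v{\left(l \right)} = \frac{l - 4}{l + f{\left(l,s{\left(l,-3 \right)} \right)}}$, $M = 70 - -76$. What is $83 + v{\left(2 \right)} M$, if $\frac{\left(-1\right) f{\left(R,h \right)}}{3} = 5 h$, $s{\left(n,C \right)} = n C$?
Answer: $\frac{1836}{23} \approx 79.826$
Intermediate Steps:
$s{\left(n,C \right)} = C n$
$M = 146$ ($M = 70 + 76 = 146$)
$f{\left(R,h \right)} = - 15 h$ ($f{\left(R,h \right)} = - 3 \cdot 5 h = - 15 h$)
$v{\left(l \right)} = \frac{-4 + l}{46 l}$ ($v{\left(l \right)} = \frac{l - 4}{l - 15 \left(- 3 l\right)} = \frac{-4 + l}{l + 45 l} = \frac{-4 + l}{46 l}$)
$83 + v{\left(2 \right)} M = 83 + \frac{-4 + 2}{46 \cdot 2} \cdot 146 = 83 + \frac{1}{46} \cdot \frac{1}{2} \left(-2\right) 146 = 83 - \frac{73}{23} = \frac{1836}{23}$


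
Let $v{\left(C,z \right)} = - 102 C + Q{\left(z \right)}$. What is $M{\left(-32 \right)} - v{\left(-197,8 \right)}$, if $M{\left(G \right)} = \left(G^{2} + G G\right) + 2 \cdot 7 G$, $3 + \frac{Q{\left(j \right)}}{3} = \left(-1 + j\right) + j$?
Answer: $-18530$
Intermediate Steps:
$Q{\left(j \right)} = -12 + 6 j$ ($Q{\left(j \right)} = -9 + 3 \left(\left(-1 + j\right) + j\right) = -9 + 3 \left(-1 + 2 j\right) = -9 + \left(-3 + 6 j\right) = -12 + 6 j$)
$v{\left(C,z \right)} = -12 - 102 C + 6 z$ ($v{\left(C,z \right)} = - 102 C + \left(-12 + 6 z\right) = -12 - 102 C + 6 z$)
$M{\left(G \right)} = 2 G^{2} + 14 G$ ($M{\left(G \right)} = \left(G^{2} + G^{2}\right) + 14 G = 2 G^{2} + 14 G$)
$M{\left(-32 \right)} - v{\left(-197,8 \right)} = 2 \left(-32\right) \left(7 - 32\right) - \left(-12 - -20094 + 6 \cdot 8\right) = 2 \left(-32\right) \left(-25\right) - \left(-12 + 20094 + 48\right) = 1600 - 20130 = -18530$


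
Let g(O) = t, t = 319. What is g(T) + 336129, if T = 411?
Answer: 336448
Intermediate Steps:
g(O) = 319
g(T) + 336129 = 319 + 336129 = 336448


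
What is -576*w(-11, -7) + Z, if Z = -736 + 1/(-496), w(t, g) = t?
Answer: 2777599/496 ≈ 5600.0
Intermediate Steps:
Z = -365057/496 (Z = -736 - 1/496 = -365057/496 ≈ -736.00)
-576*w(-11, -7) + Z = -576*(-11) - 365057/496 = 6336 - 365057/496 = 2777599/496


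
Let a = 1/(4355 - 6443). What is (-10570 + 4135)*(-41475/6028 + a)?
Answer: 1407344705/31784 ≈ 44278.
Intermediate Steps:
a = -1/2088 (a = 1/(-2088) = -1/2088 ≈ -0.00047893)
(-10570 + 4135)*(-41475/6028 + a) = (-10570 + 4135)*(-41475/6028 - 1/2088) = -6435*(-41475*1/6028 - 1/2088) = -6435*(-41475/6028 - 1/2088) = -6435*(-21651457/3146616) = 1407344705/31784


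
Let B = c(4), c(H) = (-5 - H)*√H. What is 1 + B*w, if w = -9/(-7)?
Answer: -155/7 ≈ -22.143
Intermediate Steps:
c(H) = √H*(-5 - H)
B = -18 (B = √4*(-5 - 1*4) = 2*(-5 - 4) = 2*(-9) = -18)
w = 9/7 (w = -9*(-⅐) = 9/7 ≈ 1.2857)
1 + B*w = 1 - 18*9/7 = 1 - 162/7 = -155/7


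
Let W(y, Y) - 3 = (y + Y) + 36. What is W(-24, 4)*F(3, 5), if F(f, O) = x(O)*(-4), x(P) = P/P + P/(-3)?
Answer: 152/3 ≈ 50.667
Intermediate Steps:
W(y, Y) = 39 + Y + y (W(y, Y) = 3 + ((y + Y) + 36) = 3 + ((Y + y) + 36) = 3 + (36 + Y + y) = 39 + Y + y)
x(P) = 1 - P/3 (x(P) = 1 + P*(-⅓) = 1 - P/3)
F(f, O) = -4 + 4*O/3 (F(f, O) = (1 - O/3)*(-4) = -4 + 4*O/3)
W(-24, 4)*F(3, 5) = (39 + 4 - 24)*(-4 + (4/3)*5) = 19*(-4 + 20/3) = 19*(8/3) = 152/3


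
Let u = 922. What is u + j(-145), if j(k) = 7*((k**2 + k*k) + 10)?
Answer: 295342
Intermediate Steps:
j(k) = 70 + 14*k**2 (j(k) = 7*((k**2 + k**2) + 10) = 7*(2*k**2 + 10) = 7*(10 + 2*k**2) = 70 + 14*k**2)
u + j(-145) = 922 + (70 + 14*(-145)**2) = 922 + (70 + 14*21025) = 922 + (70 + 294350) = 922 + 294420 = 295342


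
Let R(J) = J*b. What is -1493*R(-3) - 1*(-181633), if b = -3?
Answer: 168196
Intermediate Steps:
R(J) = -3*J (R(J) = J*(-3) = -3*J)
-1493*R(-3) - 1*(-181633) = -(-4479)*(-3) - 1*(-181633) = -1493*9 + 181633 = -13437 + 181633 = 168196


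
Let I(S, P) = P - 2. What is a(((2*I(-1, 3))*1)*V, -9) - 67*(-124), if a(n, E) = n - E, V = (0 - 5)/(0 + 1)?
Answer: 8307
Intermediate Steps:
I(S, P) = -2 + P
V = -5 (V = -5/1 = -5*1 = -5)
a(((2*I(-1, 3))*1)*V, -9) - 67*(-124) = (((2*(-2 + 3))*1)*(-5) - 1*(-9)) - 67*(-124) = (((2*1)*1)*(-5) + 9) + 8308 = ((2*1)*(-5) + 9) + 8308 = (2*(-5) + 9) + 8308 = (-10 + 9) + 8308 = -1 + 8308 = 8307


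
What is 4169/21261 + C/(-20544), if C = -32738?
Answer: 43427253/24265888 ≈ 1.7896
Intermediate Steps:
4169/21261 + C/(-20544) = 4169/21261 - 32738/(-20544) = 4169*(1/21261) - 32738*(-1/20544) = 4169/21261 + 16369/10272 = 43427253/24265888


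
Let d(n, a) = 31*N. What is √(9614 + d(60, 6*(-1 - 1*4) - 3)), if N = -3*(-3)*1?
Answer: √9893 ≈ 99.464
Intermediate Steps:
N = 9 (N = 9*1 = 9)
d(n, a) = 279 (d(n, a) = 31*9 = 279)
√(9614 + d(60, 6*(-1 - 1*4) - 3)) = √(9614 + 279) = √9893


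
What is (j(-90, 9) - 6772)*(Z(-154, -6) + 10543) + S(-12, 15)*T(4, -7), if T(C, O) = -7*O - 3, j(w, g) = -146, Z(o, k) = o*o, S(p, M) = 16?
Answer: -237003026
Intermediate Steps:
Z(o, k) = o**2
T(C, O) = -3 - 7*O
(j(-90, 9) - 6772)*(Z(-154, -6) + 10543) + S(-12, 15)*T(4, -7) = (-146 - 6772)*((-154)**2 + 10543) + 16*(-3 - 7*(-7)) = -6918*(23716 + 10543) + 16*(-3 + 49) = -6918*34259 + 16*46 = -237003762 + 736 = -237003026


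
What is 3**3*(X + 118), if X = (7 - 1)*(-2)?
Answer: 2862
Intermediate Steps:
X = -12 (X = 6*(-2) = -12)
3**3*(X + 118) = 3**3*(-12 + 118) = 27*106 = 2862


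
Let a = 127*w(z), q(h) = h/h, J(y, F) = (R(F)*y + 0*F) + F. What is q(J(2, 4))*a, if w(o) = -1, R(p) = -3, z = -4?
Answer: -127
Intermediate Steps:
J(y, F) = F - 3*y (J(y, F) = (-3*y + 0*F) + F = (-3*y + 0) + F = -3*y + F = F - 3*y)
q(h) = 1
a = -127 (a = 127*(-1) = -127)
q(J(2, 4))*a = 1*(-127) = -127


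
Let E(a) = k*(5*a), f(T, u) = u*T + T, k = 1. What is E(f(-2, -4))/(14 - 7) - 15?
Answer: -75/7 ≈ -10.714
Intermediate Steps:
f(T, u) = T + T*u (f(T, u) = T*u + T = T + T*u)
E(a) = 5*a (E(a) = 1*(5*a) = 5*a)
E(f(-2, -4))/(14 - 7) - 15 = (5*(-2*(1 - 4)))/(14 - 7) - 15 = (5*(-2*(-3)))/7 - 15 = (5*6)*(1/7) - 15 = 30*(1/7) - 15 = 30/7 - 15 = -75/7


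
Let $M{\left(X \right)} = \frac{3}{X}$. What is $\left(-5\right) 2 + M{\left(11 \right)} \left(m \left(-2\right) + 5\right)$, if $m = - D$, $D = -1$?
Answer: $- \frac{101}{11} \approx -9.1818$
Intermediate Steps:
$m = 1$ ($m = \left(-1\right) \left(-1\right) = 1$)
$\left(-5\right) 2 + M{\left(11 \right)} \left(m \left(-2\right) + 5\right) = \left(-5\right) 2 + \frac{3}{11} \left(1 \left(-2\right) + 5\right) = -10 + 3 \cdot \frac{1}{11} \left(-2 + 5\right) = -10 + \frac{3}{11} \cdot 3 = -10 + \frac{9}{11} = - \frac{101}{11}$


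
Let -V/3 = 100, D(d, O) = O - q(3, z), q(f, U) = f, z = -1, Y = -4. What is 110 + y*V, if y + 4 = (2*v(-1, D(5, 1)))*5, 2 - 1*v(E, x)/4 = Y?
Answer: -70690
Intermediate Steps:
D(d, O) = -3 + O (D(d, O) = O - 1*3 = O - 3 = -3 + O)
v(E, x) = 24 (v(E, x) = 8 - 4*(-4) = 8 + 16 = 24)
V = -300 (V = -3*100 = -300)
y = 236 (y = -4 + (2*24)*5 = -4 + 48*5 = -4 + 240 = 236)
110 + y*V = 110 + 236*(-300) = 110 - 70800 = -70690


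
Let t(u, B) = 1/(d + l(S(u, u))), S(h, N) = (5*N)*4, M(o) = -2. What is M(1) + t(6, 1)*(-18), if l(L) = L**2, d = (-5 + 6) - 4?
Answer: -9604/4799 ≈ -2.0013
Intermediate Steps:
d = -3 (d = 1 - 4 = -3)
S(h, N) = 20*N
t(u, B) = 1/(-3 + 400*u**2) (t(u, B) = 1/(-3 + (20*u)**2) = 1/(-3 + 400*u**2))
M(1) + t(6, 1)*(-18) = -2 - 18/(-3 + 400*6**2) = -2 - 18/(-3 + 400*36) = -2 - 18/(-3 + 14400) = -2 - 18/14397 = -2 + (1/14397)*(-18) = -2 - 6/4799 = -9604/4799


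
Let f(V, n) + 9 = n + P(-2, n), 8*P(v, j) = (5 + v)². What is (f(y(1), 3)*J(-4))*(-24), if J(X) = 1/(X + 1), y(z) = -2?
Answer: -39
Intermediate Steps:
P(v, j) = (5 + v)²/8
f(V, n) = -63/8 + n (f(V, n) = -9 + (n + (5 - 2)²/8) = -9 + (n + (⅛)*3²) = -9 + (n + (⅛)*9) = -9 + (n + 9/8) = -9 + (9/8 + n) = -63/8 + n)
J(X) = 1/(1 + X)
(f(y(1), 3)*J(-4))*(-24) = ((-63/8 + 3)/(1 - 4))*(-24) = -39/8/(-3)*(-24) = -39/8*(-⅓)*(-24) = (13/8)*(-24) = -39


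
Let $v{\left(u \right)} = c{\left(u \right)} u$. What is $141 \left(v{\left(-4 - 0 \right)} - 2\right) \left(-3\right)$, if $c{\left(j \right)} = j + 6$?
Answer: $4230$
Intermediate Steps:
$c{\left(j \right)} = 6 + j$
$v{\left(u \right)} = u \left(6 + u\right)$ ($v{\left(u \right)} = \left(6 + u\right) u = u \left(6 + u\right)$)
$141 \left(v{\left(-4 - 0 \right)} - 2\right) \left(-3\right) = 141 \left(\left(-4 - 0\right) \left(6 - 4\right) - 2\right) \left(-3\right) = 141 \left(\left(-4 + 0\right) \left(6 + \left(-4 + 0\right)\right) - 2\right) \left(-3\right) = 141 \left(- 4 \left(6 - 4\right) - 2\right) \left(-3\right) = 141 \left(\left(-4\right) 2 - 2\right) \left(-3\right) = 141 \left(-8 - 2\right) \left(-3\right) = 141 \left(\left(-10\right) \left(-3\right)\right) = 141 \cdot 30 = 4230$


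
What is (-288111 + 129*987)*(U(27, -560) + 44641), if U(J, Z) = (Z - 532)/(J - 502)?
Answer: -3409600706796/475 ≈ -7.1781e+9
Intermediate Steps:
U(J, Z) = (-532 + Z)/(-502 + J)
(-288111 + 129*987)*(U(27, -560) + 44641) = (-288111 + 129*987)*((-532 - 560)/(-502 + 27) + 44641) = (-288111 + 127323)*(-1092/(-475) + 44641) = -160788*(-1/475*(-1092) + 44641) = -160788*(1092/475 + 44641) = -160788*21205567/475 = -3409600706796/475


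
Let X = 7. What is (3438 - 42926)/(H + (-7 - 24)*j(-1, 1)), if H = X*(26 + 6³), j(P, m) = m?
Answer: -39488/1663 ≈ -23.745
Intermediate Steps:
H = 1694 (H = 7*(26 + 6³) = 7*(26 + 216) = 7*242 = 1694)
(3438 - 42926)/(H + (-7 - 24)*j(-1, 1)) = (3438 - 42926)/(1694 + (-7 - 24)*1) = -39488/(1694 - 31*1) = -39488/(1694 - 31) = -39488/1663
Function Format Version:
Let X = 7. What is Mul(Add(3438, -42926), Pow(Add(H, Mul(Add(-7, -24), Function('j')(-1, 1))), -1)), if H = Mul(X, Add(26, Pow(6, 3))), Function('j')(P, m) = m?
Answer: Rational(-39488, 1663) ≈ -23.745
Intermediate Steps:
H = 1694 (H = Mul(7, Add(26, Pow(6, 3))) = Mul(7, Add(26, 216)) = Mul(7, 242) = 1694)
Mul(Add(3438, -42926), Pow(Add(H, Mul(Add(-7, -24), Function('j')(-1, 1))), -1)) = Mul(Add(3438, -42926), Pow(Add(1694, Mul(Add(-7, -24), 1)), -1)) = Mul(-39488, Pow(Add(1694, Mul(-31, 1)), -1)) = Mul(-39488, Pow(Add(1694, -31), -1)) = Mul(-39488, Pow(1663, -1)) = Mul(-39488, Rational(1, 1663)) = Rational(-39488, 1663)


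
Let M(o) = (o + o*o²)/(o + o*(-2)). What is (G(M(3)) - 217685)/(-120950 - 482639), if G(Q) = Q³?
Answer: 218685/603589 ≈ 0.36231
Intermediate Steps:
M(o) = -(o + o³)/o (M(o) = (o + o³)/(o - 2*o) = (o + o³)/((-o)) = (o + o³)*(-1/o) = -(o + o³)/o)
(G(M(3)) - 217685)/(-120950 - 482639) = ((-1 - 1*3²)³ - 217685)/(-120950 - 482639) = ((-1 - 1*9)³ - 217685)/(-603589) = ((-1 - 9)³ - 217685)*(-1/603589) = ((-10)³ - 217685)*(-1/603589) = (-1000 - 217685)*(-1/603589) = -218685*(-1/603589) = 218685/603589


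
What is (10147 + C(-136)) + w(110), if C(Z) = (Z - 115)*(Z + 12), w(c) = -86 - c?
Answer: 41075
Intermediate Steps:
C(Z) = (-115 + Z)*(12 + Z)
(10147 + C(-136)) + w(110) = (10147 + (-1380 + (-136)**2 - 103*(-136))) + (-86 - 1*110) = (10147 + (-1380 + 18496 + 14008)) + (-86 - 110) = (10147 + 31124) - 196 = 41271 - 196 = 41075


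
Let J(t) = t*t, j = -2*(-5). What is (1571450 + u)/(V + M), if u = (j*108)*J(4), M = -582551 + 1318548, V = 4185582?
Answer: 122210/378583 ≈ 0.32281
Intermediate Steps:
j = 10
M = 735997
J(t) = t²
u = 17280 (u = (10*108)*4² = 1080*16 = 17280)
(1571450 + u)/(V + M) = (1571450 + 17280)/(4185582 + 735997) = 1588730/4921579 = 1588730*(1/4921579) = 122210/378583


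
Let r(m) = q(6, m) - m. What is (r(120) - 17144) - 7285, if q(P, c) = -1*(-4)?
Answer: -24545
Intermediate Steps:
q(P, c) = 4
r(m) = 4 - m
(r(120) - 17144) - 7285 = ((4 - 1*120) - 17144) - 7285 = ((4 - 120) - 17144) - 7285 = (-116 - 17144) - 7285 = -17260 - 7285 = -24545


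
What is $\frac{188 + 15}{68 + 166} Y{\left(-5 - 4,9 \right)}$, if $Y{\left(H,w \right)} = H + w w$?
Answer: $\frac{812}{13} \approx 62.462$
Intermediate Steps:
$Y{\left(H,w \right)} = H + w^{2}$
$\frac{188 + 15}{68 + 166} Y{\left(-5 - 4,9 \right)} = \frac{188 + 15}{68 + 166} \left(\left(-5 - 4\right) + 9^{2}\right) = \frac{203}{234} \left(-9 + 81\right) = 203 \cdot \frac{1}{234} \cdot 72 = \frac{203}{234} \cdot 72 = \frac{812}{13}$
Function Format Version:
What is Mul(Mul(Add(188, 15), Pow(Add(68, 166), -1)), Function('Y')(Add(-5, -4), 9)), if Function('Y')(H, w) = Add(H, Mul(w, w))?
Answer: Rational(812, 13) ≈ 62.462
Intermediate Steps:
Function('Y')(H, w) = Add(H, Pow(w, 2))
Mul(Mul(Add(188, 15), Pow(Add(68, 166), -1)), Function('Y')(Add(-5, -4), 9)) = Mul(Mul(Add(188, 15), Pow(Add(68, 166), -1)), Add(Add(-5, -4), Pow(9, 2))) = Mul(Mul(203, Pow(234, -1)), Add(-9, 81)) = Mul(Mul(203, Rational(1, 234)), 72) = Mul(Rational(203, 234), 72) = Rational(812, 13)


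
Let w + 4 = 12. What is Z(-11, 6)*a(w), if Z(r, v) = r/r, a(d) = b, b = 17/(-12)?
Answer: -17/12 ≈ -1.4167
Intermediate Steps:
b = -17/12 (b = 17*(-1/12) = -17/12 ≈ -1.4167)
w = 8 (w = -4 + 12 = 8)
a(d) = -17/12
Z(r, v) = 1
Z(-11, 6)*a(w) = 1*(-17/12) = -17/12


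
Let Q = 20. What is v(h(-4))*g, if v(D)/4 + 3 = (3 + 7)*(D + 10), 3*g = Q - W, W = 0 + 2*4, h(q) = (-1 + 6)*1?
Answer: 2352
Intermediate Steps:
h(q) = 5 (h(q) = 5*1 = 5)
W = 8 (W = 0 + 8 = 8)
g = 4 (g = (20 - 1*8)/3 = (20 - 8)/3 = (⅓)*12 = 4)
v(D) = 388 + 40*D (v(D) = -12 + 4*((3 + 7)*(D + 10)) = -12 + 4*(10*(10 + D)) = -12 + 4*(100 + 10*D) = -12 + (400 + 40*D) = 388 + 40*D)
v(h(-4))*g = (388 + 40*5)*4 = (388 + 200)*4 = 588*4 = 2352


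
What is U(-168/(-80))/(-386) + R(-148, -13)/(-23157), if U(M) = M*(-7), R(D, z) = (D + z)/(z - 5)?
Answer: 30325981/804474180 ≈ 0.037697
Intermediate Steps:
R(D, z) = (D + z)/(-5 + z)
U(M) = -7*M
U(-168/(-80))/(-386) + R(-148, -13)/(-23157) = -(-1176)/(-80)/(-386) + ((-148 - 13)/(-5 - 13))/(-23157) = -(-1176)*(-1)/80*(-1/386) + (-161/(-18))*(-1/23157) = -7*21/10*(-1/386) - 1/18*(-161)*(-1/23157) = -147/10*(-1/386) + (161/18)*(-1/23157) = 147/3860 - 161/416826 = 30325981/804474180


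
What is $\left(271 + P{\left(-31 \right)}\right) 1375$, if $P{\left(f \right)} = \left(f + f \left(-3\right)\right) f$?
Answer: $-2270125$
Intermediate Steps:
$P{\left(f \right)} = - 2 f^{2}$ ($P{\left(f \right)} = \left(f - 3 f\right) f = - 2 f f = - 2 f^{2}$)
$\left(271 + P{\left(-31 \right)}\right) 1375 = \left(271 - 2 \left(-31\right)^{2}\right) 1375 = \left(271 - 1922\right) 1375 = \left(-1651\right) 1375 = -2270125$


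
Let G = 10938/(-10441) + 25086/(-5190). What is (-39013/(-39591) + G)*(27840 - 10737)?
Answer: -188298542285812/2248834785 ≈ -83732.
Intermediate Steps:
G = -53115191/9031465 (G = 10938*(-1/10441) + 25086*(-1/5190) = -10938/10441 - 4181/865 = -53115191/9031465 ≈ -5.8811)
(-39013/(-39591) + G)*(27840 - 10737) = (-39013/(-39591) - 53115191/9031465)*(27840 - 10737) = (-39013*(-1/39591) - 53115191/9031465)*17103 = (39013/39591 - 53115191/9031465)*17103 = -33029037412/6746504355*17103 = -188298542285812/2248834785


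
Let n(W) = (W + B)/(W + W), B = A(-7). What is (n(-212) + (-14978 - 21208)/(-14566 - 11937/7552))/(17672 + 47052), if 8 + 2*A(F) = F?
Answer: 280034925847/6038243376244288 ≈ 4.6377e-5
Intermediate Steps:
A(F) = -4 + F/2
B = -15/2 (B = -4 + (1/2)*(-7) = -4 - 7/2 = -15/2 ≈ -7.5000)
n(W) = (-15/2 + W)/(2*W) (n(W) = (W - 15/2)/(W + W) = (-15/2 + W)/((2*W)) = (-15/2 + W)*(1/(2*W)) = (-15/2 + W)/(2*W))
(n(-212) + (-14978 - 21208)/(-14566 - 11937/7552))/(17672 + 47052) = ((1/4)*(-15 + 2*(-212))/(-212) + (-14978 - 21208)/(-14566 - 11937/7552))/(17672 + 47052) = ((1/4)*(-1/212)*(-15 - 424) - 36186/(-14566 - 11937*1/7552))/64724 = ((1/4)*(-1/212)*(-439) - 36186/(-14566 - 11937/7552))*(1/64724) = (439/848 - 36186/(-110014369/7552))*(1/64724) = (439/848 - 36186*(-7552/110014369))*(1/64724) = (439/848 + 273276672/110014369)*(1/64724) = (280034925847/93292184912)*(1/64724) = 280034925847/6038243376244288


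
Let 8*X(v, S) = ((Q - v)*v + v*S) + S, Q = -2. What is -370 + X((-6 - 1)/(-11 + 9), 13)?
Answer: -11683/32 ≈ -365.09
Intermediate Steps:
X(v, S) = S/8 + S*v/8 + v*(-2 - v)/8 (X(v, S) = (((-2 - v)*v + v*S) + S)/8 = ((v*(-2 - v) + S*v) + S)/8 = ((S*v + v*(-2 - v)) + S)/8 = (S + S*v + v*(-2 - v))/8 = S/8 + S*v/8 + v*(-2 - v)/8)
-370 + X((-6 - 1)/(-11 + 9), 13) = -370 + (-(-6 - 1)/(4*(-11 + 9)) - (-6 - 1)**2/(-11 + 9)**2/8 + (1/8)*13 + (1/8)*13*((-6 - 1)/(-11 + 9))) = -370 + (-(-7)/(4*(-2)) - (-7/(-2))**2/8 + 13/8 + (1/8)*13*(-7/(-2))) = -370 + (-(-7)*(-1)/(4*2) - (-7*(-1/2))**2/8 + 13/8 + (1/8)*13*(-7*(-1/2))) = -370 + (-1/4*7/2 - (7/2)**2/8 + 13/8 + (1/8)*13*(7/2)) = -370 + (-7/8 - 1/8*49/4 + 13/8 + 91/16) = -370 + (-7/8 - 49/32 + 13/8 + 91/16) = -370 + 157/32 = -11683/32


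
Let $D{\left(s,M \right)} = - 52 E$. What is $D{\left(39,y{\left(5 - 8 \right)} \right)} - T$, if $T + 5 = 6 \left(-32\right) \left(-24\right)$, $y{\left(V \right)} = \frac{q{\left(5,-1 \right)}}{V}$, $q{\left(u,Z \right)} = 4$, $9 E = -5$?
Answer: $- \frac{41167}{9} \approx -4574.1$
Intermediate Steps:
$E = - \frac{5}{9}$ ($E = \frac{1}{9} \left(-5\right) = - \frac{5}{9} \approx -0.55556$)
$y{\left(V \right)} = \frac{4}{V}$
$D{\left(s,M \right)} = \frac{260}{9}$ ($D{\left(s,M \right)} = \left(-52\right) \left(- \frac{5}{9}\right) = \frac{260}{9}$)
$T = 4603$ ($T = -5 + 6 \left(-32\right) \left(-24\right) = -5 - -4608 = -5 + 4608 = 4603$)
$D{\left(39,y{\left(5 - 8 \right)} \right)} - T = \frac{260}{9} - 4603 = - \frac{41167}{9}$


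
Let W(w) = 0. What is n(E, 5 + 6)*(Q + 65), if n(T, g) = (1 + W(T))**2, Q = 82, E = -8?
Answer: 147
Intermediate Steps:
n(T, g) = 1 (n(T, g) = (1 + 0)**2 = 1**2 = 1)
n(E, 5 + 6)*(Q + 65) = 1*(82 + 65) = 1*147 = 147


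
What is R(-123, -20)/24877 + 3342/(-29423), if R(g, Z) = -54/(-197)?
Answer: -16376781156/144195326287 ≈ -0.11357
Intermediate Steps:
R(g, Z) = 54/197 (R(g, Z) = -54*(-1/197) = 54/197)
R(-123, -20)/24877 + 3342/(-29423) = (54/197)/24877 + 3342/(-29423) = (54/197)*(1/24877) + 3342*(-1/29423) = 54/4900769 - 3342/29423 = -16376781156/144195326287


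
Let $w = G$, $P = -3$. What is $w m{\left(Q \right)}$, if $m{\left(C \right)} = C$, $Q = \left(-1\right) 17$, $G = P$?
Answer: $51$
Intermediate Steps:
$G = -3$
$Q = -17$
$w = -3$
$w m{\left(Q \right)} = \left(-3\right) \left(-17\right) = 51$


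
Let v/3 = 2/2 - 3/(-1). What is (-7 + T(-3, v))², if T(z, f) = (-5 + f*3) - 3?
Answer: 441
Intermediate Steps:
v = 12 (v = 3*(2/2 - 3/(-1)) = 3*(2*(½) - 3*(-1)) = 3*(1 + 3) = 3*4 = 12)
T(z, f) = -8 + 3*f (T(z, f) = (-5 + 3*f) - 3 = -8 + 3*f)
(-7 + T(-3, v))² = (-7 + (-8 + 3*12))² = (-7 + (-8 + 36))² = (-7 + 28)² = 21² = 441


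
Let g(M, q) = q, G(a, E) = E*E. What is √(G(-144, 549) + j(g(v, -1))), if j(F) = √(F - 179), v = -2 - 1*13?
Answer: √(301401 + 6*I*√5) ≈ 549.0 + 0.01*I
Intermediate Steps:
G(a, E) = E²
v = -15 (v = -2 - 13 = -15)
j(F) = √(-179 + F)
√(G(-144, 549) + j(g(v, -1))) = √(549² + √(-179 - 1)) = √(301401 + √(-180)) = √(301401 + 6*I*√5)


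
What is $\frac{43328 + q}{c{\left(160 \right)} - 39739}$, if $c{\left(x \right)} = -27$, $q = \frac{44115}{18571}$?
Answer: $- \frac{804688403}{738494386} \approx -1.0896$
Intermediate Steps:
$q = \frac{44115}{18571}$ ($q = 44115 \cdot \frac{1}{18571} = \frac{44115}{18571} \approx 2.3755$)
$\frac{43328 + q}{c{\left(160 \right)} - 39739} = \frac{43328 + \frac{44115}{18571}}{-27 - 39739} = \frac{804688403}{18571 \left(-39766\right)} = \frac{804688403}{18571} \left(- \frac{1}{39766}\right) = - \frac{804688403}{738494386}$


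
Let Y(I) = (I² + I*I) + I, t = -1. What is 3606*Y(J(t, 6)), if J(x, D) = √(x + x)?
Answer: -14424 + 3606*I*√2 ≈ -14424.0 + 5099.7*I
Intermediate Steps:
J(x, D) = √2*√x (J(x, D) = √(2*x) = √2*√x)
Y(I) = I + 2*I² (Y(I) = (I² + I²) + I = 2*I² + I = I + 2*I²)
3606*Y(J(t, 6)) = 3606*((√2*√(-1))*(1 + 2*(√2*√(-1)))) = 3606*((√2*I)*(1 + 2*(√2*I))) = 3606*((I*√2)*(1 + 2*(I*√2))) = 3606*((I*√2)*(1 + 2*I*√2)) = 3606*(I*√2*(1 + 2*I*√2)) = 3606*I*√2*(1 + 2*I*√2)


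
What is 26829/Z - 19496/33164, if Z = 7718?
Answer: 184821707/63989938 ≈ 2.8883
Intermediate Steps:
26829/Z - 19496/33164 = 26829/7718 - 19496/33164 = 26829*(1/7718) - 19496*1/33164 = 26829/7718 - 4874/8291 = 184821707/63989938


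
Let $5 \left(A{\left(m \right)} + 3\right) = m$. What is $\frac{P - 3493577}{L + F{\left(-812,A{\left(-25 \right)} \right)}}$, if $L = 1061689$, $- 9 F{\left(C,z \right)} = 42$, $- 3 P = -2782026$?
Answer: $- \frac{7698705}{3185053} \approx -2.4171$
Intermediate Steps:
$P = 927342$ ($P = \left(- \frac{1}{3}\right) \left(-2782026\right) = 927342$)
$A{\left(m \right)} = -3 + \frac{m}{5}$
$F{\left(C,z \right)} = - \frac{14}{3}$ ($F{\left(C,z \right)} = \left(- \frac{1}{9}\right) 42 = - \frac{14}{3}$)
$\frac{P - 3493577}{L + F{\left(-812,A{\left(-25 \right)} \right)}} = \frac{927342 - 3493577}{1061689 - \frac{14}{3}} = - \frac{2566235}{\frac{3185053}{3}} = \left(-2566235\right) \frac{3}{3185053} = - \frac{7698705}{3185053}$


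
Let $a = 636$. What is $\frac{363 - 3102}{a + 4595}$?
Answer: $- \frac{2739}{5231} \approx -0.52361$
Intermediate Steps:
$\frac{363 - 3102}{a + 4595} = \frac{363 - 3102}{636 + 4595} = - \frac{2739}{5231}$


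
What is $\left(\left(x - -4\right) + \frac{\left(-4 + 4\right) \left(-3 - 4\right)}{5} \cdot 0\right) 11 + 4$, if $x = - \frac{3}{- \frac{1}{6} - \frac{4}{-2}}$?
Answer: $30$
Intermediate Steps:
$x = - \frac{18}{11}$ ($x = - \frac{3}{\left(-1\right) \frac{1}{6} - -2} = - \frac{3}{- \frac{1}{6} + 2} = - \frac{3}{\frac{11}{6}} = \left(-3\right) \frac{6}{11} = - \frac{18}{11} \approx -1.6364$)
$\left(\left(x - -4\right) + \frac{\left(-4 + 4\right) \left(-3 - 4\right)}{5} \cdot 0\right) 11 + 4 = \left(\left(- \frac{18}{11} - -4\right) + \frac{\left(-4 + 4\right) \left(-3 - 4\right)}{5} \cdot 0\right) 11 + 4 = \left(\left(- \frac{18}{11} + 4\right) + 0 \left(-7\right) \frac{1}{5} \cdot 0\right) 11 + 4 = \left(\frac{26}{11} + 0 \cdot \frac{1}{5} \cdot 0\right) 11 + 4 = \left(\frac{26}{11} + 0 \cdot 0\right) 11 + 4 = \left(\frac{26}{11} + 0\right) 11 + 4 = \frac{26}{11} \cdot 11 + 4 = 26 + 4 = 30$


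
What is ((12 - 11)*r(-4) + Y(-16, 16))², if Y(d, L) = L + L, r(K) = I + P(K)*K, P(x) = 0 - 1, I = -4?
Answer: 1024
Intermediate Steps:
P(x) = -1
r(K) = -4 - K
Y(d, L) = 2*L
((12 - 11)*r(-4) + Y(-16, 16))² = ((12 - 11)*(-4 - 1*(-4)) + 2*16)² = (1*(-4 + 4) + 32)² = (1*0 + 32)² = (0 + 32)² = 32² = 1024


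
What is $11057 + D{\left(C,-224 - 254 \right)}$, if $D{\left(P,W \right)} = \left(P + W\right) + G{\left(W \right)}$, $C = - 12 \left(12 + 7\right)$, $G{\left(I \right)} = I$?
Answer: $9873$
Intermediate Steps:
$C = -228$ ($C = \left(-12\right) 19 = -228$)
$D{\left(P,W \right)} = P + 2 W$ ($D{\left(P,W \right)} = \left(P + W\right) + W = P + 2 W$)
$11057 + D{\left(C,-224 - 254 \right)} = 11057 + \left(-228 + 2 \left(-224 - 254\right)\right) = 11057 + \left(-228 + 2 \left(-478\right)\right) = 11057 - 1184 = 9873$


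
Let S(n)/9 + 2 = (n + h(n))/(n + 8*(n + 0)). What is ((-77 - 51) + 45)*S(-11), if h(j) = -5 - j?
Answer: 16019/11 ≈ 1456.3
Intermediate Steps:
S(n) = -18 - 5/n (S(n) = -18 + 9*((n + (-5 - n))/(n + 8*(n + 0))) = -18 + 9*(-5/(n + 8*n)) = -18 + 9*(-5*1/(9*n)) = -18 + 9*(-5/(9*n)) = -18 - 5/n)
((-77 - 51) + 45)*S(-11) = ((-77 - 51) + 45)*(-18 - 5/(-11)) = (-128 + 45)*(-18 - 5*(-1/11)) = -83*(-18 + 5/11) = -83*(-193/11) = 16019/11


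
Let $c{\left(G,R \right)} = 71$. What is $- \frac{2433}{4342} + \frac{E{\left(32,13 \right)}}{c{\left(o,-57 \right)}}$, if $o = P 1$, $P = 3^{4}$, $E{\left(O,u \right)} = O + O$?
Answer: $\frac{105145}{308282} \approx 0.34107$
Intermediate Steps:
$E{\left(O,u \right)} = 2 O$
$P = 81$
$o = 81$ ($o = 81 \cdot 1 = 81$)
$- \frac{2433}{4342} + \frac{E{\left(32,13 \right)}}{c{\left(o,-57 \right)}} = - \frac{2433}{4342} + \frac{2 \cdot 32}{71} = \left(-2433\right) \frac{1}{4342} + 64 \cdot \frac{1}{71} = - \frac{2433}{4342} + \frac{64}{71} = \frac{105145}{308282}$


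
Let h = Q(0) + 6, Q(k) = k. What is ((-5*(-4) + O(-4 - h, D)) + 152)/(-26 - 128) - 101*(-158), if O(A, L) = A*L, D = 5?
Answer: 1228705/77 ≈ 15957.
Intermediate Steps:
h = 6 (h = 0 + 6 = 6)
((-5*(-4) + O(-4 - h, D)) + 152)/(-26 - 128) - 101*(-158) = ((-5*(-4) + (-4 - 1*6)*5) + 152)/(-26 - 128) - 101*(-158) = ((20 + (-4 - 6)*5) + 152)/(-154) + 15958 = ((20 - 10*5) + 152)*(-1/154) + 15958 = ((20 - 50) + 152)*(-1/154) + 15958 = (-30 + 152)*(-1/154) + 15958 = 122*(-1/154) + 15958 = -61/77 + 15958 = 1228705/77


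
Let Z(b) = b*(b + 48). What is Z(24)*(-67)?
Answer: -115776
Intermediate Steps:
Z(b) = b*(48 + b)
Z(24)*(-67) = (24*(48 + 24))*(-67) = (24*72)*(-67) = 1728*(-67) = -115776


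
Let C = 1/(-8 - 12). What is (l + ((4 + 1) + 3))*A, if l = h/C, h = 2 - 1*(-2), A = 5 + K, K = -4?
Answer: -72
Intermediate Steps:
A = 1 (A = 5 - 4 = 1)
h = 4 (h = 2 + 2 = 4)
C = -1/20 (C = 1/(-20) = -1/20 ≈ -0.050000)
l = -80 (l = 4/(-1/20) = 4*(-20) = -80)
(l + ((4 + 1) + 3))*A = (-80 + ((4 + 1) + 3))*1 = (-80 + (5 + 3))*1 = (-80 + 8)*1 = -72*1 = -72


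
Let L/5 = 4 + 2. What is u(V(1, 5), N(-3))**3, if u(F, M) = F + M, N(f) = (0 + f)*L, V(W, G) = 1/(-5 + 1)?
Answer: -47045881/64 ≈ -7.3509e+5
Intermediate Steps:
L = 30 (L = 5*(4 + 2) = 5*6 = 30)
V(W, G) = -1/4 (V(W, G) = 1/(-4) = -1/4)
N(f) = 30*f (N(f) = (0 + f)*30 = f*30 = 30*f)
u(V(1, 5), N(-3))**3 = (-1/4 + 30*(-3))**3 = (-1/4 - 90)**3 = (-361/4)**3 = -47045881/64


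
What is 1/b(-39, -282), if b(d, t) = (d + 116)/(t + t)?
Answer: -564/77 ≈ -7.3247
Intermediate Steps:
b(d, t) = (116 + d)/(2*t) (b(d, t) = (116 + d)/((2*t)) = (116 + d)*(1/(2*t)) = (116 + d)/(2*t))
1/b(-39, -282) = 1/((½)*(116 - 39)/(-282)) = 1/((½)*(-1/282)*77) = 1/(-77/564) = -564/77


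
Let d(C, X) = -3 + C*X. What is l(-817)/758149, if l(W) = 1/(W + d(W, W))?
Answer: 1/505434435681 ≈ 1.9785e-12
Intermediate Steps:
l(W) = 1/(-3 + W + W²) (l(W) = 1/(W + (-3 + W*W)) = 1/(W + (-3 + W²)) = 1/(-3 + W + W²))
l(-817)/758149 = 1/(-3 - 817 + (-817)²*758149) = (1/758149)/(-3 - 817 + 667489) = (1/758149)/666669 = (1/666669)*(1/758149) = 1/505434435681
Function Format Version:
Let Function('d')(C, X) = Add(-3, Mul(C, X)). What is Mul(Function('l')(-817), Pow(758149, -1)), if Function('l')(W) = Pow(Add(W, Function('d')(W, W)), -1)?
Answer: Rational(1, 505434435681) ≈ 1.9785e-12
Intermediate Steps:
Function('l')(W) = Pow(Add(-3, W, Pow(W, 2)), -1) (Function('l')(W) = Pow(Add(W, Add(-3, Mul(W, W))), -1) = Pow(Add(W, Add(-3, Pow(W, 2))), -1) = Pow(Add(-3, W, Pow(W, 2)), -1))
Mul(Function('l')(-817), Pow(758149, -1)) = Mul(Pow(Add(-3, -817, Pow(-817, 2)), -1), Pow(758149, -1)) = Mul(Pow(Add(-3, -817, 667489), -1), Rational(1, 758149)) = Mul(Pow(666669, -1), Rational(1, 758149)) = Mul(Rational(1, 666669), Rational(1, 758149)) = Rational(1, 505434435681)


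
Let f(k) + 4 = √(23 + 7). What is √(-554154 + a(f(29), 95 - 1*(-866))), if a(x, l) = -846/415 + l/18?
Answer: I*√3435491838190/2490 ≈ 744.38*I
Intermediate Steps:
f(k) = -4 + √30 (f(k) = -4 + √(23 + 7) = -4 + √30)
a(x, l) = -846/415 + l/18 (a(x, l) = -846*1/415 + l*(1/18) = -846/415 + l/18)
√(-554154 + a(f(29), 95 - 1*(-866))) = √(-554154 + (-846/415 + (95 - 1*(-866))/18)) = √(-554154 + (-846/415 + (95 + 866)/18)) = √(-554154 + (-846/415 + (1/18)*961)) = √(-554154 + (-846/415 + 961/18)) = √(-554154 + 383587/7470) = √(-4139146793/7470) = I*√3435491838190/2490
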